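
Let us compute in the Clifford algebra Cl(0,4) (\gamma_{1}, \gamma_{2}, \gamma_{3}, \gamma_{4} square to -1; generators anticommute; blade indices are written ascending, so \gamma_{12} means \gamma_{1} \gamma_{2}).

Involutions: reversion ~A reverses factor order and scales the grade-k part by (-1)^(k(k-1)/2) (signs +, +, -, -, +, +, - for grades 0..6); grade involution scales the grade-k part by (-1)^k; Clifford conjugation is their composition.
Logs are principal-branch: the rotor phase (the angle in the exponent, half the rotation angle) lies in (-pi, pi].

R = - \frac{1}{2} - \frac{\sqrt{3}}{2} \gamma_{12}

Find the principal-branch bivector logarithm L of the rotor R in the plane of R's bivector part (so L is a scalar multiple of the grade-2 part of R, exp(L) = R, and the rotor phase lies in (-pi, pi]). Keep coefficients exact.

The scalar part of R is - \frac{1}{2}, which pins the rotor phase on the principal branch; dividing the bivector part by the sine of that phase recovers the unit plane, and L is the phase times that plane.
Concretely: cos(phase) = - \frac{1}{2} gives phase = ±\frac{2 \pi}{3}, and since phase/sin(phase) is even the sign is immaterial: L = (phase/sin(phase)) * <R>_2 = (\frac{4 \sqrt{3} \pi}{9}) * <R>_2.
Answer: - \frac{2 \pi}{3} \gamma_{12}


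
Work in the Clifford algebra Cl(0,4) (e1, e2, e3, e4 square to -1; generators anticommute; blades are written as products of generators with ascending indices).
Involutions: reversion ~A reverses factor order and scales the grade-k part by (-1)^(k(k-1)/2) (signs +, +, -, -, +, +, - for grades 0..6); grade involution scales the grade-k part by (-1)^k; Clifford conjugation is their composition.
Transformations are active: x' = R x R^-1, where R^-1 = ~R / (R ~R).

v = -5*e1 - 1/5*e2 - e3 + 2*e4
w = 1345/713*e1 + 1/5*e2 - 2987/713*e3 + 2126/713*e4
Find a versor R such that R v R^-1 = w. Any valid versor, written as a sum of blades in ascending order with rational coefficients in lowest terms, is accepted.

Why this works: both vectors square to -751/25, so q(v) = q(w) and R = v + w = -2220/713*e1 - 3700/713*e3 + 3552/713*e4 carries v to w — its own direction survives, the complement (v - w)/2 flips.
Answer: -2220/713*e1 - 3700/713*e3 + 3552/713*e4


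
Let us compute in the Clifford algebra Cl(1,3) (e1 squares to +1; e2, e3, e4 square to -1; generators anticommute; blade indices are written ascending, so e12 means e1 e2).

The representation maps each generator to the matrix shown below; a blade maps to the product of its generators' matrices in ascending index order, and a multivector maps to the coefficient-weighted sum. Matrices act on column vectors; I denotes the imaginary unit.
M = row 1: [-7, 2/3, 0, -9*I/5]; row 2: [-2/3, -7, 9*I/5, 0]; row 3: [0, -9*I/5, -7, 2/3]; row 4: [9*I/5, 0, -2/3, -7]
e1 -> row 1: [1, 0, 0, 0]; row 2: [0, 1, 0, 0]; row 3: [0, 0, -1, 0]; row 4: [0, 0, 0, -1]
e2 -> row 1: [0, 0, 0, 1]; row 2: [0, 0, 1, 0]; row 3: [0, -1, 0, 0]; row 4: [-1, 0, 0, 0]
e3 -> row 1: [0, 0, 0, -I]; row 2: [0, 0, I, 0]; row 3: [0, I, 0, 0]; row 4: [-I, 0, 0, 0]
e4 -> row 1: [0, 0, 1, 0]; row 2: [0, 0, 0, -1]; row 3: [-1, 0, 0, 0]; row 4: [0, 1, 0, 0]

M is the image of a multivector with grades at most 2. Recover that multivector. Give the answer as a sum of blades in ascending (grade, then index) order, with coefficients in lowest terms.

Method: the blade images are trace-orthogonal — tr(rho(e_A) rho(e_B)^-1) = 4 if A = B and 0 otherwise — and rho(e_A)^-1 = (e_A)^2 * rho(e_A) with (e_A)^2 = +1 or -1, so the coefficient of e_A in the preimage is (e_A)^2 * tr(M rho(e_A))/4.
Nonzero projections over blades of grade <= 2: 1: (1)^2 = +1, tr(M 1) = -28, coefficient -7; e13: (e13)^2 = +1, tr(M rho(e13)) = 36/5, coefficient 9/5; e24: (e24)^2 = -1, tr(M rho(e24)) = -8/3, coefficient 2/3. Every other blade of grade <= 2 projects to 0.
Answer: -7 + 9/5*e13 + 2/3*e24


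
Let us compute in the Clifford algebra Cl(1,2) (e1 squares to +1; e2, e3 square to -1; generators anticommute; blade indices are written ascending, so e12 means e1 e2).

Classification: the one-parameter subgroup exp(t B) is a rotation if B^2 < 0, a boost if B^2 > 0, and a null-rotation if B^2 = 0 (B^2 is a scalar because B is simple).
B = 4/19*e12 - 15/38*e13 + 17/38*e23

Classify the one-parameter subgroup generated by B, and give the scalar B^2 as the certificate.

B^2 term by term: the squares give (4/19)^2*(e12)^2 + (-15/38)^2*(e13)^2 + (17/38)^2*(e23)^2 = 16/361*(+1) + 225/1444*(+1) + 289/1444*(-1) = 0 (each basis 2-blade squares to minus the product of its generators' squares); cross terms between blades sharing an index anticommute and cancel. So B^2 = 0.
Answer: null-rotation, certificate B^2 = 0. Why this suffices: the scalar 0 survives any versor conjugation, so its sign alone determines the class however B is presented.


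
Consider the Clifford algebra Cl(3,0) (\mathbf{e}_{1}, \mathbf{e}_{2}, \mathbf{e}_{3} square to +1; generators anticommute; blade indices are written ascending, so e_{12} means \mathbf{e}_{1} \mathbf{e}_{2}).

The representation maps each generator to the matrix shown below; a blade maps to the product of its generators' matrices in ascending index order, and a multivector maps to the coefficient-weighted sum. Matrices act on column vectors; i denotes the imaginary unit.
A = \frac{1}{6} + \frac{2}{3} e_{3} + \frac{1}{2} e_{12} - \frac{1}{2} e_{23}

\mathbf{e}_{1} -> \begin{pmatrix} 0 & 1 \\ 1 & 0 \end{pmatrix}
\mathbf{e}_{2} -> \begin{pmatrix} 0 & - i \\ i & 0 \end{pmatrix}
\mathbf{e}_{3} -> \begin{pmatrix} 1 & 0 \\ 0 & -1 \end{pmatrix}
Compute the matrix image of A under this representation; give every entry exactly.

Bivector images (products of the table entries): rho(e_{12}) = rho(\mathbf{e}_{1})rho(\mathbf{e}_{2}) = \begin{pmatrix} i & 0 \\ 0 & - i \end{pmatrix}; rho(e_{23}) = rho(\mathbf{e}_{2})rho(\mathbf{e}_{3}) = \begin{pmatrix} 0 & i \\ i & 0 \end{pmatrix}.
M = (\frac{1}{6})*1 + (\frac{2}{3})*rho(e_{3}) + (\frac{1}{2})*rho(e_{12}) + (-\frac{1}{2})*rho(e_{23}), summed entrywise (1 is the identity matrix):
Answer: \begin{pmatrix} \frac{5}{6} + \frac{i}{2} & - \frac{i}{2} \\ - \frac{i}{2} & - \frac{1}{2} - \frac{i}{2} \end{pmatrix}


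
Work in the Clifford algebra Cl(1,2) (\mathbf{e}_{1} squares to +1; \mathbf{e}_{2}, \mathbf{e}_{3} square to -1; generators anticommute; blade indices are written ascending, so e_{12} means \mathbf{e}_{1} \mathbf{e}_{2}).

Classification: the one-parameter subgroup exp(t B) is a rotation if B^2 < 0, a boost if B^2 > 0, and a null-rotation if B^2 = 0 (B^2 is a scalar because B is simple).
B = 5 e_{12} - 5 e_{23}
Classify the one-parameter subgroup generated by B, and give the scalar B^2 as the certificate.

B^2 term by term: the squares give (5)^2*(e_{12})^2 + (-5)^2*(e_{23})^2 = 25*(+1) + 25*(-1) = 0 (each basis 2-blade squares to minus the product of its generators' squares); cross terms between blades sharing an index anticommute and cancel. So B^2 = 0.
Answer: null-rotation, certificate B^2 = 0. One invariant decides it: the square 0 survives every conjugation, and its sign is exactly the classification.


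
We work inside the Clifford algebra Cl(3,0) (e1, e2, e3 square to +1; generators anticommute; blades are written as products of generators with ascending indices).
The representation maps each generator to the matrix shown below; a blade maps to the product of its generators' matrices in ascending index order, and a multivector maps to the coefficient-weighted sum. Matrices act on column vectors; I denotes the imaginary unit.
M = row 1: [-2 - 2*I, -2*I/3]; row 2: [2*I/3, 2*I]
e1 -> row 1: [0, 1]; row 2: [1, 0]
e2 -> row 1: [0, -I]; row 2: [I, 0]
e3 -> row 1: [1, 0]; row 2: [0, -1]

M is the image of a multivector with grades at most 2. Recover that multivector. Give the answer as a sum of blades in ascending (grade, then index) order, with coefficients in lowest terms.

Method: 1, rho(e1), rho(e2), rho(e3) form a trace-orthogonal basis of the 2x2 complex matrices (tr(X Y) = 2 if X = Y, else 0), so M = m0*1 + m1*rho(e1) + m2*rho(e2) + m3*rho(e3) with m0 = tr(M)/2 = -1, m1 = tr(M rho(e1))/2 = 0, m2 = tr(M rho(e2))/2 = 2/3, m3 = tr(M rho(e3))/2 = -1 - 2*I.
Multiplying table entries, the bivector images are rho(e1 e2) = I*rho(e3), rho(e1 e3) = -I*rho(e2), rho(e2 e3) = I*rho(e1); with real blade coefficients the real parts of m0..m3 are the coefficients of 1, e1, e2, e3 and the imaginary parts give the bivectors (e2 e3: Im m1, e1 e3: -Im m2, e1 e2: Im m3).
Answer: -1 + 2/3*e2 - e3 - 2*e1 e2


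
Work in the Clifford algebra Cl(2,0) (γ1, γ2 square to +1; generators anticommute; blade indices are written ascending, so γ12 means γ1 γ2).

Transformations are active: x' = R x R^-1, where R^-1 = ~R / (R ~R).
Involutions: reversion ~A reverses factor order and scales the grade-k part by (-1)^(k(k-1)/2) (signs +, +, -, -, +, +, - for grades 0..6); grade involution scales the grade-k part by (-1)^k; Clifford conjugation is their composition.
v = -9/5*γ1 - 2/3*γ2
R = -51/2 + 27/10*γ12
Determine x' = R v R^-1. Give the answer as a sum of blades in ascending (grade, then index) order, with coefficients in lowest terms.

~R = -51/2 - 27/10*γ12, and R ~R = 32877/50, so R^-1 = ~R / (32877/50).
R v = 441/10*γ1 + 1093/50*γ2
Answer: -29598/18265*γ1 - 11275/10959*γ2


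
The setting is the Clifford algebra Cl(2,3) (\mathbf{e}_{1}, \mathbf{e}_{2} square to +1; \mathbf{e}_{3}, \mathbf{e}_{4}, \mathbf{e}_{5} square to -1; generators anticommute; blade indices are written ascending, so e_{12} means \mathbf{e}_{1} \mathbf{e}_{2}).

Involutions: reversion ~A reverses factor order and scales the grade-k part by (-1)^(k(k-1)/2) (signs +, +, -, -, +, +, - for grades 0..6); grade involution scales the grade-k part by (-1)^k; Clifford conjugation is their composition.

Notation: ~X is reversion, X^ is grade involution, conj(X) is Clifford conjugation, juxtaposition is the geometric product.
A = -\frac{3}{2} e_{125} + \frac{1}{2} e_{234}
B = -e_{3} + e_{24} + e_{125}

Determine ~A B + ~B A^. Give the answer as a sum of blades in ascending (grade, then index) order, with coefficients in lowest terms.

first term: \frac{3}{2} + \frac{1}{2} e_{3} + \frac{1}{2} e_{24} + \frac{3}{2} e_{145} + \frac{3}{2} e_{1235} + \frac{1}{2} e_{1345}
second term: -\frac{3}{2} - \frac{1}{2} e_{3} + \frac{1}{2} e_{24} + \frac{3}{2} e_{145} - \frac{3}{2} e_{1235} - \frac{1}{2} e_{1345}
Answer: e_{24} + 3 e_{145}


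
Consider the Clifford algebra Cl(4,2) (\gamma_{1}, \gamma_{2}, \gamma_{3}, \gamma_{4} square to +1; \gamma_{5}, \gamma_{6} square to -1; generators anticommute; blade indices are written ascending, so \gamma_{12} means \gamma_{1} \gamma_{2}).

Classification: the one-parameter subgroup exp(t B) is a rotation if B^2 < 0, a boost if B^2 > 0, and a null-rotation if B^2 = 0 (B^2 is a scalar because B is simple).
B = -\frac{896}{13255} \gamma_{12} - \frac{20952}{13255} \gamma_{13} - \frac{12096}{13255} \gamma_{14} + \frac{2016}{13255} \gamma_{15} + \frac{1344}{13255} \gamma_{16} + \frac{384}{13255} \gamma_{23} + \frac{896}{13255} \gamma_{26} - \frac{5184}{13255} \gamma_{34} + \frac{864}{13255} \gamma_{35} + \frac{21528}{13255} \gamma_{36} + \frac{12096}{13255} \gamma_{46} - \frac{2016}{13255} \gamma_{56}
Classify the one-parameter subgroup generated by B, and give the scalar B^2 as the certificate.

B^2 term by term: the squares give (-\frac{896}{13255})^2*(\gamma_{12})^2 + (-\frac{20952}{13255})^2*(\gamma_{13})^2 + (-\frac{12096}{13255})^2*(\gamma_{14})^2 + (\frac{2016}{13255})^2*(\gamma_{15})^2 + (\frac{1344}{13255})^2*(\gamma_{16})^2 + (\frac{384}{13255})^2*(\gamma_{23})^2 + (\frac{896}{13255})^2*(\gamma_{26})^2 + (-\frac{5184}{13255})^2*(\gamma_{34})^2 + (\frac{864}{13255})^2*(\gamma_{35})^2 + (\frac{21528}{13255})^2*(\gamma_{36})^2 + (\frac{12096}{13255})^2*(\gamma_{46})^2 + (-\frac{2016}{13255})^2*(\gamma_{56})^2 = \frac{802816}{175695025}*(-1) + \frac{438986304}{175695025}*(-1) + \frac{146313216}{175695025}*(-1) + \frac{4064256}{175695025}*(+1) + \frac{1806336}{175695025}*(+1) + \frac{147456}{175695025}*(-1) + \frac{802816}{175695025}*(+1) + \frac{26873856}{175695025}*(-1) + \frac{746496}{175695025}*(+1) + \frac{463454784}{175695025}*(+1) + \frac{146313216}{175695025}*(+1) + \frac{4064256}{175695025}*(-1) = 0 (each basis 2-blade squares to minus the product of its generators' squares); cross terms between blades sharing an index anticommute and cancel; the commuting (index-disjoint) pairs give grade-4 terms 2*c*c'*(blade product), which cancel blade by blade — \gamma_{1234}: \frac{9289728}{175695025} - \frac{9289728}{175695025} = 0; \gamma_{1235}: -\frac{1548288}{175695025} + \frac{1548288}{175695025} = 0; \gamma_{1236}: -\frac{38578176}{175695025} + \frac{37545984}{175695025} + \frac{1032192}{175695025} = 0; \gamma_{1246}: -\frac{21676032}{175695025} + \frac{21676032}{175695025} = 0; \gamma_{1256}: \frac{3612672}{175695025} - \frac{3612672}{175695025} = 0; \gamma_{1345}: \frac{20901888}{175695025} - \frac{20901888}{175695025} = 0; \gamma_{1346}: -\frac{506870784}{175695025} + \frac{520805376}{175695025} - \frac{13934592}{175695025} = 0; \gamma_{1356}: \frac{84478464}{175695025} - \frac{86800896}{175695025} + \frac{2322432}{175695025} = 0; \gamma_{1456}: \frac{48771072}{175695025} - \frac{48771072}{175695025} = 0; \gamma_{2346}: \frac{9289728}{175695025} - \frac{9289728}{175695025} = 0; \gamma_{2356}: -\frac{1548288}{175695025} + \frac{1548288}{175695025} = 0; \gamma_{3456}: \frac{20901888}{175695025} - \frac{20901888}{175695025} = 0 — confirming B is simple. So B^2 = 0.
Answer: null-rotation, certificate B^2 = 0. Because 0 is invariant under every versor sandwich, the classification follows from its sign alone.


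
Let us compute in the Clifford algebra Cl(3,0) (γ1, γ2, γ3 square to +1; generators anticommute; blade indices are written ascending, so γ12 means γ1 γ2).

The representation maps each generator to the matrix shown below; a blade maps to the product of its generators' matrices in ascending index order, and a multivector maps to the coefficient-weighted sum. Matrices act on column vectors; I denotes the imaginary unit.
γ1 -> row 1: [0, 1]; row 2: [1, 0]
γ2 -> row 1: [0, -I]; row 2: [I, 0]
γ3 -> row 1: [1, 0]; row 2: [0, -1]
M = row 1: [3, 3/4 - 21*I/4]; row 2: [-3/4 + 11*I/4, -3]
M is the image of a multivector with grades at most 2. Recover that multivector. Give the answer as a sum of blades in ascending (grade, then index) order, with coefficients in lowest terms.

Method: 1, rho(γ1), rho(γ2), rho(γ3) form a trace-orthogonal basis of the 2x2 complex matrices (tr(X Y) = 2 if X = Y, else 0), so M = m0*1 + m1*rho(γ1) + m2*rho(γ2) + m3*rho(γ3) with m0 = tr(M)/2 = 0, m1 = tr(M rho(γ1))/2 = -5*I/4, m2 = tr(M rho(γ2))/2 = 4 + 3*I/4, m3 = tr(M rho(γ3))/2 = 3.
Multiplying table entries, the bivector images are rho(γ12) = I*rho(γ3), rho(γ13) = -I*rho(γ2), rho(γ23) = I*rho(γ1); with real blade coefficients the real parts of m0..m3 are the coefficients of 1, γ1, γ2, γ3 and the imaginary parts give the bivectors (γ23: Im m1, γ13: -Im m2, γ12: Im m3).
Answer: 4*γ2 + 3*γ3 - 3/4*γ13 - 5/4*γ23


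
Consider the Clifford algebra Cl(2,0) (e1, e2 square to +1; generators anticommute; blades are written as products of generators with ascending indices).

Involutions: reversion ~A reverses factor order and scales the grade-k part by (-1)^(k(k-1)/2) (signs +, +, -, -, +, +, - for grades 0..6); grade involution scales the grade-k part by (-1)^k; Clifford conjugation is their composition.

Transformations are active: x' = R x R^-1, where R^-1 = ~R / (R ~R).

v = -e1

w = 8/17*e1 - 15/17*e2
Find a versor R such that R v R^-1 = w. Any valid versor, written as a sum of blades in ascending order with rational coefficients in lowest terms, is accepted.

Take R = v + w = -9/17*e1 - 15/17*e2. Because q(v) = q(w) = 1, conjugation by R sends v exactly to w.
Answer: -9/17*e1 - 15/17*e2


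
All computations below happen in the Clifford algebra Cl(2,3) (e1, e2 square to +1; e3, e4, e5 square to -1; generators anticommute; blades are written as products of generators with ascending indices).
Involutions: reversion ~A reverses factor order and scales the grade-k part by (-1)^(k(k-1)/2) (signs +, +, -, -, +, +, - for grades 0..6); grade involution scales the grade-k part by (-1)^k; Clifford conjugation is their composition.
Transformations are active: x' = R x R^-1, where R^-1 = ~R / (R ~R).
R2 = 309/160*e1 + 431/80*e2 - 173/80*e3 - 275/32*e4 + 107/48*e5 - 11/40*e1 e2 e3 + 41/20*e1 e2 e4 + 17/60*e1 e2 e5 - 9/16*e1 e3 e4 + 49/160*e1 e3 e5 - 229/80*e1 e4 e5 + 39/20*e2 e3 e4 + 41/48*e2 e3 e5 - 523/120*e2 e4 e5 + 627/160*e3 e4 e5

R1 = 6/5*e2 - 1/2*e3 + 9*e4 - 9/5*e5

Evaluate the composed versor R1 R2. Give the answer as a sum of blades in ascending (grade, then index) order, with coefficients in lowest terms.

Distribute over the terms of R1 (each basis-blade product reordered to ascending indices, repeated generators contracted through their squares):
(6/5*e2) R2 = 1293/200 - 927/400*e1 e2 + 33/100*e1 e3 - 123/50*e1 e4 - 17/50*e1 e5 - 519/200*e2 e3 - 165/16*e2 e4 + 107/40*e2 e5 + 117/50*e3 e4 + 41/40*e3 e5 - 523/100*e4 e5 + 27/40*e1 e2 e3 e4 - 147/400*e1 e2 e3 e5 + 687/200*e1 e2 e4 e5 + 1881/400*e2 e3 e4 e5
(-1/2*e3) R2 = -173/160 - 11/80*e1 e2 + 309/320*e1 e3 + 9/32*e1 e4 - 49/320*e1 e5 + 431/160*e2 e3 - 39/40*e2 e4 - 41/96*e2 e5 + 275/64*e3 e4 - 107/96*e3 e5 + 627/320*e4 e5 - 41/40*e1 e2 e3 e4 - 17/120*e1 e2 e3 e5 - 229/160*e1 e3 e4 e5 - 523/240*e2 e3 e4 e5
(9*e4) R2 = 2475/32 - 369/20*e1 e2 + 81/16*e1 e3 - 2781/160*e1 e4 - 2061/80*e1 e5 - 351/20*e2 e3 - 3879/80*e2 e4 - 1569/40*e2 e5 + 1557/80*e3 e4 + 5643/160*e3 e5 + 321/16*e4 e5 + 99/40*e1 e2 e3 e4 + 51/20*e1 e2 e4 e5 + 441/160*e1 e3 e4 e5 + 123/16*e2 e3 e4 e5
(-9/5*e5) R2 = 321/80 + 51/100*e1 e2 + 441/800*e1 e3 - 2061/400*e1 e4 + 2781/800*e1 e5 + 123/80*e2 e3 - 1569/200*e2 e4 + 3879/400*e2 e5 + 5643/800*e3 e4 - 1557/400*e3 e5 - 495/32*e4 e5 - 99/200*e1 e2 e3 e5 + 369/100*e1 e2 e4 e5 - 81/80*e1 e3 e4 e5 + 351/100*e2 e3 e4 e5
Summing the partial products and collecting blades:
Answer: 4337/50 - 4079/200*e1 e2 + 2211/320*e1 e3 - 1977/80*e1 e4 - 36447/1600*e1 e5 - 12731/800*e2 e3 - 3381/50*e2 e4 - 65471/2400*e2 e5 + 10609/320*e3 e4 + 4693/150*e3 e5 + 2117/1600*e4 e5 + 17/8*e1 e2 e3 e4 - 241/240*e1 e2 e3 e5 + 387/40*e1 e2 e4 e5 + 5/16*e1 e3 e4 e5 + 3293/240*e2 e3 e4 e5


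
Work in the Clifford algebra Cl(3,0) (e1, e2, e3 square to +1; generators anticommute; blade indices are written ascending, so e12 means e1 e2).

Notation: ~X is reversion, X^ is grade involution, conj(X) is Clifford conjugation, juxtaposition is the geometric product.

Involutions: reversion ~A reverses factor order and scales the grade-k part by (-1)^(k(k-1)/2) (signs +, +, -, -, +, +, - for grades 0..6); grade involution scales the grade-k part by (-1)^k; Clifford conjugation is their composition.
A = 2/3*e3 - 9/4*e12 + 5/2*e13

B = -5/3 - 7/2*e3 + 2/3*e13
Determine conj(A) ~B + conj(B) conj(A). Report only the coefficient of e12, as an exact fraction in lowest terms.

first term: 2/3 + 299/36*e1 + 10/9*e3 - 15/4*e12 + 25/6*e13 + 3/2*e23 - 63/8*e123
second term: -4 + 331/36*e1 + 10/9*e3 - 15/4*e12 + 25/6*e13 - 3/2*e23 + 63/8*e123
Answer: -15/2


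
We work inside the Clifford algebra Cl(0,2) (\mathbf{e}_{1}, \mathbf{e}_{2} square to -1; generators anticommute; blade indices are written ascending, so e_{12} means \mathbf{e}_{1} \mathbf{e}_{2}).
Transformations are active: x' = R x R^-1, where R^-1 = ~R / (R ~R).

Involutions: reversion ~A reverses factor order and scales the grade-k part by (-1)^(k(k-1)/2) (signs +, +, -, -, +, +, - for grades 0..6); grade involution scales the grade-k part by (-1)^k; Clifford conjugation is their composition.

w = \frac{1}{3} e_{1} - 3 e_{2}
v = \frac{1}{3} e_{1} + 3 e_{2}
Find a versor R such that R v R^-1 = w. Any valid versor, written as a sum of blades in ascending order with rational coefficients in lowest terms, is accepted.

Equal squares first: v^2 = w^2 = -\frac{82}{9}. Then v + w = \frac{2}{3} e_{1} is a versor taking v to w, provided it is invertible.
Answer: \frac{2}{3} e_{1}


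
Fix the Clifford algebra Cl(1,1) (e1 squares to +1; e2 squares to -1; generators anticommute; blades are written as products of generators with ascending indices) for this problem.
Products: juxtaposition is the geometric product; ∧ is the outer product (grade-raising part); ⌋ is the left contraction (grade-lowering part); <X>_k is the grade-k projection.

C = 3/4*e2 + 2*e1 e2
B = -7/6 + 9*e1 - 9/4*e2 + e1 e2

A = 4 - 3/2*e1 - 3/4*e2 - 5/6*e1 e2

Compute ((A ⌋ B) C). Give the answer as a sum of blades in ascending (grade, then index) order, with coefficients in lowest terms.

step 1: -331/16 + 141/4*e1 - 21/2*e2 + 4*e1 e2
step 2: 127/8 - 24*e1 + 3519/64*e2 - 239/16*e1 e2
Answer: 127/8 - 24*e1 + 3519/64*e2 - 239/16*e1 e2


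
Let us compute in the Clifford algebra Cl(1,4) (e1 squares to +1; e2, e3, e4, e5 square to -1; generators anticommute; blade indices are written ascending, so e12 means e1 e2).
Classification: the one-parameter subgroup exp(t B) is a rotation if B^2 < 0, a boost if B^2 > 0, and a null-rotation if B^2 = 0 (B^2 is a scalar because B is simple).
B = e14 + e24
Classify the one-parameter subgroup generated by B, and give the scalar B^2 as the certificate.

B^2 term by term: the squares give (1)^2*(e14)^2 + (1)^2*(e24)^2 = 1*(+1) + 1*(-1) = 0 (each basis 2-blade squares to minus the product of its generators' squares); cross terms between blades sharing an index anticommute and cancel. So B^2 = 0.
Answer: null-rotation, certificate B^2 = 0. No conjugation can change B^2 = 0; the sign gives the class.


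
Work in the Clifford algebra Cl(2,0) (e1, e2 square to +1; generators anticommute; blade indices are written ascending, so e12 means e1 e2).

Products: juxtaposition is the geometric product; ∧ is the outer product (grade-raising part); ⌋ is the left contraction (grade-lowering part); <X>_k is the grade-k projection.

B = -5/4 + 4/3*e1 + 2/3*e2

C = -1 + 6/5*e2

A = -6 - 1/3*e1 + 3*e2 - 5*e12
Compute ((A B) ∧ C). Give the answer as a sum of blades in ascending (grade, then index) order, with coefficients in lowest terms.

step 1: 163/18 - 131/12*e1 - 13/12*e2 + 73/36*e12
step 2: -163/18 + 131/12*e1 + 239/20*e2 - 2723/180*e12
Answer: -163/18 + 131/12*e1 + 239/20*e2 - 2723/180*e12


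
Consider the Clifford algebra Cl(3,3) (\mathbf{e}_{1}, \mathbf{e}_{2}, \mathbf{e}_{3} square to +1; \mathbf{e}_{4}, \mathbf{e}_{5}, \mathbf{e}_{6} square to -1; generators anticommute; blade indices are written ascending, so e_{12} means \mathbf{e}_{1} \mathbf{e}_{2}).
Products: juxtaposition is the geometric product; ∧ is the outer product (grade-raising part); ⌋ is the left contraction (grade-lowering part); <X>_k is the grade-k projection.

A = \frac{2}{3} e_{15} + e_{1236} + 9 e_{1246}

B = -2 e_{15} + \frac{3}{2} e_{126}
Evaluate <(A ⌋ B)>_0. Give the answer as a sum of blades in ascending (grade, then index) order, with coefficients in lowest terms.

step 1: -\frac{4}{3}
step 2: -\frac{4}{3}
Answer: -\frac{4}{3}


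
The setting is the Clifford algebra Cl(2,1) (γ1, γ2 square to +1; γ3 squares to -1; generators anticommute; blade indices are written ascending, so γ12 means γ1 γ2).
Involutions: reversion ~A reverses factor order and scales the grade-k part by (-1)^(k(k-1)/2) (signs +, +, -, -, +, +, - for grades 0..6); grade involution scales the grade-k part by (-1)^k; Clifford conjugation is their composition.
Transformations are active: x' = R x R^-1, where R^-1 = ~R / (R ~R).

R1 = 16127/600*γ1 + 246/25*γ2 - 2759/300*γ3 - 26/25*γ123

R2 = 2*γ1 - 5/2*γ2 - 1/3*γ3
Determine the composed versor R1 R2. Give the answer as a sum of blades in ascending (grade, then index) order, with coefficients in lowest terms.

Distribute over the terms of R2 (each basis-blade product reordered to ascending indices, repeated generators contracted through their squares):
R1 (2*γ1) = 16127/300 - 492/25*γ12 + 2759/150*γ13 - 52/25*γ23
R1 (-5/2*γ2) = -123/5 - 16127/240*γ12 - 13/5*γ13 - 2759/120*γ23
R1 (-1/3*γ3) = -2759/900 - 26/75*γ12 - 16127/1800*γ13 - 82/25*γ23
Summing the partial products and collecting blades:
Answer: 11741/450 - 34889/400*γ12 + 12301/1800*γ13 - 17011/600*γ23


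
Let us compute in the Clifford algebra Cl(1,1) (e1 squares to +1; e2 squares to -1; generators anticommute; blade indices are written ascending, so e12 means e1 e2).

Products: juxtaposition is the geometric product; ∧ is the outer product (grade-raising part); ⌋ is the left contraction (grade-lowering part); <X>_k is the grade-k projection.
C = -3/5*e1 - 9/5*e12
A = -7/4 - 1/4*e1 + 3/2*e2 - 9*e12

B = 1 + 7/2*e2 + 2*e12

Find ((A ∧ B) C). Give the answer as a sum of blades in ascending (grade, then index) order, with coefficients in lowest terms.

step 1: -7/4 - 1/4*e1 - 37/8*e2 - 107/8*e12
step 2: 969/40 + 75/8*e1 - 303/40*e2 + 3/8*e12
Answer: 969/40 + 75/8*e1 - 303/40*e2 + 3/8*e12


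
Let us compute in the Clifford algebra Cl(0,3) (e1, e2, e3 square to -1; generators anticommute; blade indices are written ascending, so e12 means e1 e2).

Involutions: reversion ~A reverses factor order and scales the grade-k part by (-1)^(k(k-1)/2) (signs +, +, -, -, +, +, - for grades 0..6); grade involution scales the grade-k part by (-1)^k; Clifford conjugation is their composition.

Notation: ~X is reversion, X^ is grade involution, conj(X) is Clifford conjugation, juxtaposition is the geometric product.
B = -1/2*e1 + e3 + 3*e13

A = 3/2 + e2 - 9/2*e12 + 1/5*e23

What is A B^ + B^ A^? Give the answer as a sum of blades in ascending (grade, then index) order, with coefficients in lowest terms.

first term: 3/4*e1 - 41/20*e2 - 3/2*e3 - 11/10*e12 + 9/2*e13 - 29/2*e23 + 8/5*e123
second term: 3/4*e1 + 41/20*e2 - 3/2*e3 + 1/10*e12 + 9/2*e13 + 25/2*e23 + 38/5*e123
Answer: 3/2*e1 - 3*e3 - e12 + 9*e13 - 2*e23 + 46/5*e123


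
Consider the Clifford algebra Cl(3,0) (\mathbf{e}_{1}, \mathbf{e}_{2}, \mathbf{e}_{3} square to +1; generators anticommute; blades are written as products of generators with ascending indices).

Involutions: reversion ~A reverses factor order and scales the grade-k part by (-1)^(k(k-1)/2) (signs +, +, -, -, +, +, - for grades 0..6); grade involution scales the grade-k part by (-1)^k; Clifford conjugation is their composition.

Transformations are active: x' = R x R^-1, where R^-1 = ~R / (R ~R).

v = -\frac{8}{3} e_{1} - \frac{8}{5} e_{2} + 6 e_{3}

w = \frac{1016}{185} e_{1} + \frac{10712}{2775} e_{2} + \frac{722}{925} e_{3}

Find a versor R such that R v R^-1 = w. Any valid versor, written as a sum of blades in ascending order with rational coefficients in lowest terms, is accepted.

Equal squares first: v^2 = w^2 = \frac{10276}{225}. Then v + w = \frac{1568}{555} e_{1} + \frac{6272}{2775} e_{2} + \frac{6272}{925} e_{3} is a versor taking v to w, provided it is invertible.
Answer: \frac{1568}{555} e_{1} + \frac{6272}{2775} e_{2} + \frac{6272}{925} e_{3}


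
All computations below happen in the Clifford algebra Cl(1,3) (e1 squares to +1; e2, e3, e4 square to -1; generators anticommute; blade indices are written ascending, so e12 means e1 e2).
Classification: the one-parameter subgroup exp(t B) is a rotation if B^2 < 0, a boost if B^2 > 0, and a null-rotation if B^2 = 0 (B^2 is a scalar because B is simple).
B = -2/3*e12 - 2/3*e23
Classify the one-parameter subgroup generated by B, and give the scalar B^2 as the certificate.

B^2 term by term: the squares give (-2/3)^2*(e12)^2 + (-2/3)^2*(e23)^2 = 4/9*(+1) + 4/9*(-1) = 0 (each basis 2-blade squares to minus the product of its generators' squares); cross terms between blades sharing an index anticommute and cancel. So B^2 = 0.
Answer: null-rotation, certificate B^2 = 0. One invariant decides it: the square 0 survives every conjugation, and its sign is exactly the classification.


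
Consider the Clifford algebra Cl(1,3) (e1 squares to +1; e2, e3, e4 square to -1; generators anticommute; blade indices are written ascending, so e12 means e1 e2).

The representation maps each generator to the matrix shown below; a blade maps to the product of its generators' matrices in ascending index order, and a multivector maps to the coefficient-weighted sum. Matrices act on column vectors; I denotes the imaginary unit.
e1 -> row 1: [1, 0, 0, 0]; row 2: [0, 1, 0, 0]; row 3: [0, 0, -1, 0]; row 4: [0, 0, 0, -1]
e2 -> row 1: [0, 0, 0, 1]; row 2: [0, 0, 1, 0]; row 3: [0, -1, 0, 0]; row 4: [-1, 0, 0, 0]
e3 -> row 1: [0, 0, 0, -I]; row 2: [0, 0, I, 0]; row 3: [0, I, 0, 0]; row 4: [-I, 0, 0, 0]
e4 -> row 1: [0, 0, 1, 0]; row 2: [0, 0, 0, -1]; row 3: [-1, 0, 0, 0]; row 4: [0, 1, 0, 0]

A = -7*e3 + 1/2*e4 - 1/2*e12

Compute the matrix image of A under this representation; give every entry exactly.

Bivector images (products of the table entries): rho(e12) = rho(e1)rho(e2) = row 1: [0, 0, 0, 1]; row 2: [0, 0, 1, 0]; row 3: [0, 1, 0, 0]; row 4: [1, 0, 0, 0].
M = (-7)*rho(e3) + (1/2)*rho(e4) + (-1/2)*rho(e12), summed entrywise:
Answer: row 1: [0, 0, 1/2, -1/2 + 7*I]; row 2: [0, 0, -1/2 - 7*I, -1/2]; row 3: [-1/2, -1/2 - 7*I, 0, 0]; row 4: [-1/2 + 7*I, 1/2, 0, 0]


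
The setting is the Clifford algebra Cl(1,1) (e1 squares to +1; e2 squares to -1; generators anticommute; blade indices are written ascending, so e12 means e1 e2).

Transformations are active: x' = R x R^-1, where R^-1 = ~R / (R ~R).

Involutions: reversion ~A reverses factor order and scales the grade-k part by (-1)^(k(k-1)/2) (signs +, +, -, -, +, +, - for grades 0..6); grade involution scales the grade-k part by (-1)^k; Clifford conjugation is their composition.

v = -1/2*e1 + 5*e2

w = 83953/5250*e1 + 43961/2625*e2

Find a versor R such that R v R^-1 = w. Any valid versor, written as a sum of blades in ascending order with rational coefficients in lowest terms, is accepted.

Why this works: both vectors square to -99/4, so q(v) = q(w) and R = v + w = 40664/2625*e1 + 57086/2625*e2 carries v to w — its own direction survives, the complement (v - w)/2 flips.
Answer: 40664/2625*e1 + 57086/2625*e2


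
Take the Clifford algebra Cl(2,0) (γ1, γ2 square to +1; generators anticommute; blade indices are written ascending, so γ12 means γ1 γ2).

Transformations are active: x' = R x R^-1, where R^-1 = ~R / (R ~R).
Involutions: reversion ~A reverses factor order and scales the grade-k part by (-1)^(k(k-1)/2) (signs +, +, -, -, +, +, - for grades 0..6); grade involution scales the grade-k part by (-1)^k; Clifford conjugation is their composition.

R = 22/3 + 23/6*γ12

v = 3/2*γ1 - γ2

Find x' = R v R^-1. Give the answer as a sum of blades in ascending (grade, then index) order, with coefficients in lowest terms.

~R = 22/3 - 23/6*γ12, and R ~R = 2465/36, so R^-1 = ~R / (2465/36).
R v = 43/6*γ1 - 157/12*γ2
Answer: 173/4930*γ1 - 4443/2465*γ2


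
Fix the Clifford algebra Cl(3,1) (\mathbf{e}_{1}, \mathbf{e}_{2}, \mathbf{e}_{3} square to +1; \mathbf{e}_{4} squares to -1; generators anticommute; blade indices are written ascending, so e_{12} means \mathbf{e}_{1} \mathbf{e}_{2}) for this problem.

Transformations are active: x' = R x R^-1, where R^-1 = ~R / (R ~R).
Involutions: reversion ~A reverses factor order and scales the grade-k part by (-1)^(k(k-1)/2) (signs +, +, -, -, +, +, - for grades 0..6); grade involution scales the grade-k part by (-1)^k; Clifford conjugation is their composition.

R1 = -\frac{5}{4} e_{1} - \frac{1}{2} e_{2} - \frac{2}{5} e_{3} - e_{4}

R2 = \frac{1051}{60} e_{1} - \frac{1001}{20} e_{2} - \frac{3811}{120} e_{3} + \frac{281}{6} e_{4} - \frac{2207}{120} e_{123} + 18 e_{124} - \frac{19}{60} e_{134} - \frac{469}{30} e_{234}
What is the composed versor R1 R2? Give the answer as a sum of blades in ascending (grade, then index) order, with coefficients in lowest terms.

Distribute over the terms of R1 (each basis-blade product reordered to ascending indices, repeated generators contracted through their squares):
(-\frac{5}{4} e_{1}) R2 = -\frac{1051}{48} + \frac{1001}{16} e_{12} + \frac{3811}{96} e_{13} - \frac{1405}{24} e_{14} + \frac{2207}{96} e_{23} - \frac{45}{2} e_{24} + \frac{19}{48} e_{34} + \frac{469}{24} e_{1234}
(-\frac{1}{2} e_{2}) R2 = \frac{1001}{40} + \frac{1051}{120} e_{12} - \frac{2207}{240} e_{13} + 9 e_{14} + \frac{3811}{240} e_{23} - \frac{281}{12} e_{24} + \frac{469}{60} e_{34} - \frac{19}{120} e_{1234}
(-\frac{2}{5} e_{3}) R2 = \frac{3811}{300} + \frac{2207}{300} e_{12} + \frac{1051}{150} e_{13} - \frac{19}{150} e_{14} - \frac{1001}{50} e_{23} - \frac{469}{75} e_{24} - \frac{281}{15} e_{34} - \frac{36}{5} e_{1234}
(-e_{4}) R2 = \frac{281}{6} + 18 e_{12} - \frac{19}{60} e_{13} + \frac{1051}{60} e_{14} - \frac{469}{30} e_{23} - \frac{1001}{20} e_{24} - \frac{3811}{120} e_{34} - \frac{2207}{120} e_{1234}
Summing the partial products and collecting blades:
Answer: \frac{75199}{1200} + \frac{38671}{400} e_{12} + \frac{89261}{2400} e_{13} - \frac{19291}{600} e_{14} + \frac{7717}{2400} e_{23} - \frac{5111}{50} e_{24} - \frac{10147}{240} e_{34} - \frac{149}{24} e_{1234}


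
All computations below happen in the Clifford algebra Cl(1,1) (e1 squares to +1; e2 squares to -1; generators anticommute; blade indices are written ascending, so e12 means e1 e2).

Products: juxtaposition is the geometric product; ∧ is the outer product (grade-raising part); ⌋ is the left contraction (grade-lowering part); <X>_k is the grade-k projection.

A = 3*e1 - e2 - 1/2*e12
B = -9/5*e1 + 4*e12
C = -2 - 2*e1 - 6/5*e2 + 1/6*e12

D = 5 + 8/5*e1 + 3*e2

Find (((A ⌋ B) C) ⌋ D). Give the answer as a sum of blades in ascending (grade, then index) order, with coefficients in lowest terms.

step 1: -37/5 - 4*e1 + 12*e2
step 2: 186/5 + 124/5*e1 - 1184/75*e2 + 827/30*e12
step 3: 6826/25 + 1488/25*e1 + 558/5*e2
Answer: 6826/25 + 1488/25*e1 + 558/5*e2


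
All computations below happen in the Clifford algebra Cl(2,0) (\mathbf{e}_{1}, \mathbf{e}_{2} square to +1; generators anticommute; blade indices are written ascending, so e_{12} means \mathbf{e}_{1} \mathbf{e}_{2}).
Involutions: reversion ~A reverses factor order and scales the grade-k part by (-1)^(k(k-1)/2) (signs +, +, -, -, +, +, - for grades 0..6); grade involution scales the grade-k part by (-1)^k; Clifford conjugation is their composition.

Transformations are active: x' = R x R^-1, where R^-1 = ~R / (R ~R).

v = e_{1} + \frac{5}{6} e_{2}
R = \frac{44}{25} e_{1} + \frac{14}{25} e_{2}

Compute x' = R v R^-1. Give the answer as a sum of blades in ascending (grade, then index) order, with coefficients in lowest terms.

~R = \frac{44}{25} e_{1} + \frac{14}{25} e_{2}, and R ~R = \frac{2132}{625}, so R^-1 = ~R / (\frac{2132}{625}).
R v = \frac{167}{75} + \frac{68}{75} e_{12}
Answer: \frac{2075}{1599} e_{1} - \frac{109}{1066} e_{2}


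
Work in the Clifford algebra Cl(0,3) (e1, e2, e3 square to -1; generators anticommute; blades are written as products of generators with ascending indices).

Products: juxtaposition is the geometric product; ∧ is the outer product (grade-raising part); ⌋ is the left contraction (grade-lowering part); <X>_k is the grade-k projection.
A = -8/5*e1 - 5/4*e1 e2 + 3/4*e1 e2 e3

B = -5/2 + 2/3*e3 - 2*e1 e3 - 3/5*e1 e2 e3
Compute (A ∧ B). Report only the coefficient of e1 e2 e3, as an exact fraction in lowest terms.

step 1: 4*e1 + 25/8*e1 e2 - 16/15*e1 e3 - 65/24*e1 e2 e3
Answer: -65/24


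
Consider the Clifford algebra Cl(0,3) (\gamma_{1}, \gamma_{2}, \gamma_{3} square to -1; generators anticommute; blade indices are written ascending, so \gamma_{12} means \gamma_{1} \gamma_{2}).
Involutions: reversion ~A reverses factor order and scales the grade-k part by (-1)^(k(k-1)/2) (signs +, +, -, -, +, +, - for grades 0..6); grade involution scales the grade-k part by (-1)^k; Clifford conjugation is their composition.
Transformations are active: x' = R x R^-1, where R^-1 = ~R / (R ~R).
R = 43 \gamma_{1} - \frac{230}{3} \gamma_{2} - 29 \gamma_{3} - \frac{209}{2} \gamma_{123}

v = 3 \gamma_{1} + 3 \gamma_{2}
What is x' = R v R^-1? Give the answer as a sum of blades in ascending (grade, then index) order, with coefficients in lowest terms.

~R = 43 \gamma_{1} - \frac{230}{3} \gamma_{2} - 29 \gamma_{3} + \frac{209}{2} \gamma_{123}, and R ~R = -\frac{701569}{36}, so R^-1 = ~R / (-\frac{701569}{36}).
R v = 101 + 359 \gamma_{12} - \frac{453}{2} \gamma_{13} + \frac{801}{2} \gamma_{23}
Answer: \frac{10101}{11891} \gamma_{1} + \frac{2661}{11891} \gamma_{2} + \frac{49356}{11891} \gamma_{3}


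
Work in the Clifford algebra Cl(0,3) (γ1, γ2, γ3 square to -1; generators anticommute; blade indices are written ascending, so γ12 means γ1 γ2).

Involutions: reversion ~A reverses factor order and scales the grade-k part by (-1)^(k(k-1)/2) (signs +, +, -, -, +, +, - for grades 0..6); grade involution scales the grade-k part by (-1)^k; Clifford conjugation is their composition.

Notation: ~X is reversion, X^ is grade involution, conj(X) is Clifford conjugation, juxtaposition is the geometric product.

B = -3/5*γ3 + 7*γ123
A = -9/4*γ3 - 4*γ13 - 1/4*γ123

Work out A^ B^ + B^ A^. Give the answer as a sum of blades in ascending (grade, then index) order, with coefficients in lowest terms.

first term: -31/10 + 12/5*γ1 + 28*γ2 + 78/5*γ12
second term: -31/10 - 12/5*γ1 + 28*γ2 + 78/5*γ12
Answer: -31/5 + 56*γ2 + 156/5*γ12


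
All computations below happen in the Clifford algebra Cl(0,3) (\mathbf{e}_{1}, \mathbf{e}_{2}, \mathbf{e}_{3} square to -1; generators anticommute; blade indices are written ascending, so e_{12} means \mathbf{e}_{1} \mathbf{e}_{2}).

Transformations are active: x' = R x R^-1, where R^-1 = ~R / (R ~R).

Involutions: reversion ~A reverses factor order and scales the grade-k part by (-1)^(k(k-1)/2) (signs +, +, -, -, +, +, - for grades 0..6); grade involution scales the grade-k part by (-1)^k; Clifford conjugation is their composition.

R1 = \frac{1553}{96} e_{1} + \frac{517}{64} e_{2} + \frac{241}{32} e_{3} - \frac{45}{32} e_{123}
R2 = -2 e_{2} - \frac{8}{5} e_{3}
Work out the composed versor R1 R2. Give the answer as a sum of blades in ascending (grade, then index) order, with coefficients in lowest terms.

Distribute over the terms of R2 (each basis-blade product reordered to ascending indices, repeated generators contracted through their squares):
R1 (-2 e_{2}) = \frac{517}{32} - \frac{1553}{48} e_{12} + \frac{45}{16} e_{13} + \frac{241}{16} e_{23}
R1 (-\frac{8}{5} e_{3}) = \frac{241}{20} - \frac{9}{4} e_{12} - \frac{1553}{60} e_{13} - \frac{517}{40} e_{23}
Summing the partial products and collecting blades:
Answer: \frac{4513}{160} - \frac{1661}{48} e_{12} - \frac{5537}{240} e_{13} + \frac{171}{80} e_{23}


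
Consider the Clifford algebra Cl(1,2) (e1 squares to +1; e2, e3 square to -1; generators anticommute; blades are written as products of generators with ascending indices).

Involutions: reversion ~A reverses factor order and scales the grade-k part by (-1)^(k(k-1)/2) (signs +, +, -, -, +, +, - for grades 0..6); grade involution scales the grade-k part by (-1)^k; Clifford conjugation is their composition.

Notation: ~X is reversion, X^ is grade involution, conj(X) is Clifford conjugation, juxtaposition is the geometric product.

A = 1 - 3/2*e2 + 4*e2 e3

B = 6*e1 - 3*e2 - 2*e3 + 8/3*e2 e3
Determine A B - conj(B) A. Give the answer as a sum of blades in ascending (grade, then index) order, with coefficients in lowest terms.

first term: -91/6 + 6*e1 + 5*e2 - 10*e3 + 9*e1 e2 + 17/3*e2 e3 + 24*e1 e2 e3
second term: 91/6 - 6*e1 + 11*e2 - 6*e3 + 9*e1 e2 + 1/3*e2 e3 - 24*e1 e2 e3
Answer: -91/3 + 12*e1 - 6*e2 - 4*e3 + 16/3*e2 e3 + 48*e1 e2 e3


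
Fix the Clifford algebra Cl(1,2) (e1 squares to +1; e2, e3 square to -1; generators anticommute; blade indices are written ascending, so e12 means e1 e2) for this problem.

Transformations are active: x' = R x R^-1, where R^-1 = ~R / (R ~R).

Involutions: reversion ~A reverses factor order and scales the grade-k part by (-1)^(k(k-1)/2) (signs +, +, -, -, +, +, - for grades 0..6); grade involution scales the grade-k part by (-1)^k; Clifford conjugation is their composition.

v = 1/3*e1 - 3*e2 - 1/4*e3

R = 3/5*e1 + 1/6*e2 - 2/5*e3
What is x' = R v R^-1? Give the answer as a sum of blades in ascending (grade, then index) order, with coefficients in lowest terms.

~R = 3/5*e1 + 1/6*e2 - 2/5*e3, and R ~R = 31/180, so R^-1 = ~R / (31/180).
R v = 3/5 - 167/90*e12 - 1/60*e13 - 149/120*e23
Answer: 1789/465*e1 + 129/31*e2 - 1573/620*e3
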